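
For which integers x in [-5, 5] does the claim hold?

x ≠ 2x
Holds for: {-5, -4, -3, -2, -1, 1, 2, 3, 4, 5}
Fails for: {0}

Answer: {-5, -4, -3, -2, -1, 1, 2, 3, 4, 5}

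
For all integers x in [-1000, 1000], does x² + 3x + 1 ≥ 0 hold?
The claim fails at x = -1:
x = -1: LHS = (-1)² + 3·(-1) + 1 = -1; -1 ≥ 0 — FAILS

Because a single integer refutes it, the statement is false.

Answer: False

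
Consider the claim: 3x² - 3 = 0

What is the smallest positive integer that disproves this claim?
Testing positive integers:
x = 1: LHS = 3·1² - 3 = 0; 0 = 0 — holds
x = 2: LHS = 3·2² - 3 = 9; 9 = 0 — FAILS  ← smallest positive counterexample

Answer: x = 2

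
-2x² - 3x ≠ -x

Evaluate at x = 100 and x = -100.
x = 100: LHS = -2·100² - 3·100 = -20300; -20300 ≠ -100 — holds
x = -100: LHS = -2·(-100)² - 3·(-100) = -19700, RHS = -(-100) = 100; -19700 ≠ 100 — holds

Answer: Yes, holds for both x = 100 and x = -100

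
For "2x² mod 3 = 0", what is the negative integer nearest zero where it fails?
Testing negative integers from -1 downward:
x = -1: LHS = (2·(-1)²) mod 3 = 2 mod 3 = 2; 2 = 0 — FAILS  ← closest negative counterexample to 0

Answer: x = -1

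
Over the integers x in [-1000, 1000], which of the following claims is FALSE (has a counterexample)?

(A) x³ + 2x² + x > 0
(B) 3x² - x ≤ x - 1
(A) x = 0: LHS = 0³ + 2·0² + 0 = 0; 0 > 0 — FAILS
(B) x = 0: LHS = 3·0² - 0 = 0, RHS = 0 - 1 = -1; 0 ≤ -1 — FAILS

Answer: Both A and B are false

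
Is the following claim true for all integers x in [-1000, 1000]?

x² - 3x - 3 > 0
The claim fails at x = 0:
x = 0: LHS = 0² - 3·0 - 3 = -3; -3 > 0 — FAILS

Because a single integer refutes it, the statement is false.

Answer: False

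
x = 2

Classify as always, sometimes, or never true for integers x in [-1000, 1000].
Holds at x = 2: 2 = 2 — holds
Fails at x = 0: 0 = 2 — FAILS
It is satisfied by some integers in the range but not all.

Answer: Sometimes true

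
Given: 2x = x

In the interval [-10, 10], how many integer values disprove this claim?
Counterexamples in [-10, 10]: {-10, -9, -8, -7, -6, -5, -4, -3, -2, -1, 1, 2, 3, 4, 5, 6, 7, 8, 9, 10}.

Counting them gives 20 values.

Answer: 20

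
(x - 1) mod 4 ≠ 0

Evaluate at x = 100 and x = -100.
x = 100: LHS = (100 - 1) mod 4 = 99 mod 4 = 3; 3 ≠ 0 — holds
x = -100: LHS = ((-100) - 1) mod 4 = (-101) mod 4 = 3; 3 ≠ 0 — holds

Answer: Yes, holds for both x = 100 and x = -100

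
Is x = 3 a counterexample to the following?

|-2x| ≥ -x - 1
Substitute x = 3 into the relation:
x = 3: LHS = |-2·3| = |-6| = 6, RHS = -3 - 1 = -4; 6 ≥ -4 — holds

The relation holds at x = 3, so it is not a counterexample.

Answer: No, x = 3 is not a counterexample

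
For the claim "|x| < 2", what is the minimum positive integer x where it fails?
Testing positive integers:
x = 1: LHS = |1| = 1; 1 < 2 — holds
x = 2: LHS = |2| = 2; 2 < 2 — FAILS  ← smallest positive counterexample

Answer: x = 2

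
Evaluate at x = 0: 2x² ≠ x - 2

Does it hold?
x = 0: LHS = 2·0² = 0, RHS = 0 - 2 = -2; 0 ≠ -2 — holds

The relation is satisfied at x = 0.

Answer: Yes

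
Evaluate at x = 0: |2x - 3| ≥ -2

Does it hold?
x = 0: LHS = |2·0 - 3| = |-3| = 3; 3 ≥ -2 — holds

The relation is satisfied at x = 0.

Answer: Yes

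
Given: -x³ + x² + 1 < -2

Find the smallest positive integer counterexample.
Testing positive integers:
x = 1: LHS = -1³ + 1² + 1 = 1; 1 < -2 — FAILS  ← smallest positive counterexample

Answer: x = 1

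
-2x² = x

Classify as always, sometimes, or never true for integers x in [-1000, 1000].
Holds at x = 0: LHS = -2·0² = 0; 0 = 0 — holds
Fails at x = 1: LHS = -2·1² = -2; -2 = 1 — FAILS
It is satisfied by some integers in the range but not all.

Answer: Sometimes true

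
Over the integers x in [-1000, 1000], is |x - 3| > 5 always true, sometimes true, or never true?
Holds at x = -3: LHS = |(-3) - 3| = |-6| = 6; 6 > 5 — holds
Fails at x = 0: LHS = |0 - 3| = |-3| = 3; 3 > 5 — FAILS
It is satisfied by some integers in the range but not all.

Answer: Sometimes true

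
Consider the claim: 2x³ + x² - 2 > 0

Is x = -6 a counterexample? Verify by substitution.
Substitute x = -6 into the relation:
x = -6: LHS = 2·(-6)³ + (-6)² - 2 = -398; -398 > 0 — FAILS

Since the claim fails at x = -6, this value is a counterexample.

Answer: Yes, x = -6 is a counterexample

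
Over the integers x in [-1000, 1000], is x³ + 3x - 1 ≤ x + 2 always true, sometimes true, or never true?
Holds at x = 0: LHS = 0³ + 3·0 - 1 = -1, RHS = 0 + 2 = 2; -1 ≤ 2 — holds
Fails at x = 2: LHS = 2³ + 3·2 - 1 = 13, RHS = 2 + 2 = 4; 13 ≤ 4 — FAILS
It is satisfied by some integers in the range but not all.

Answer: Sometimes true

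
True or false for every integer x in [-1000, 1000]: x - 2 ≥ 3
The claim fails at x = 0:
x = 0: LHS = 0 - 2 = -2; -2 ≥ 3 — FAILS

Because a single integer refutes it, the statement is false.

Answer: False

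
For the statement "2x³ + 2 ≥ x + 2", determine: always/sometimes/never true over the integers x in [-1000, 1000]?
Holds at x = 0: LHS = 2·0³ + 2 = 2, RHS = 0 + 2 = 2; 2 ≥ 2 — holds
Fails at x = -1: LHS = 2·(-1)³ + 2 = 0, RHS = (-1) + 2 = 1; 0 ≥ 1 — FAILS
It is satisfied by some integers in the range but not all.

Answer: Sometimes true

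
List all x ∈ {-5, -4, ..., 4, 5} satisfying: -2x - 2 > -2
Holds for: {-5, -4, -3, -2, -1}
Fails for: {0, 1, 2, 3, 4, 5}

Answer: {-5, -4, -3, -2, -1}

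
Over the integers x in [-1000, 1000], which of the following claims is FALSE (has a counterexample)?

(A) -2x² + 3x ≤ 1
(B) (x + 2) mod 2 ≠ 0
(A) Over all integers in [-1000, 1000], LHS − RHS is largest at x = 1, where it equals 0:
x = 1: LHS = -2·1² + 3·1 = 1; 1 ≤ 1 — holds
At the ends of the range:
x = -1000: LHS = -2·(-1000)² + 3·(-1000) = -2003000; -2003000 ≤ 1 — holds
x = 1000: LHS = -2·1000² + 3·1000 = -1997000; -1997000 ≤ 1 — holds
Hence LHS − RHS is never positive, i.e. LHS ≤ RHS throughout, so the relation holds for every integer in [-1000, 1000].

(B) x = 0: LHS = (0 + 2) mod 2 = 2 mod 2 = 0; 0 ≠ 0 — FAILS

Only (B) has a counterexample.

Answer: B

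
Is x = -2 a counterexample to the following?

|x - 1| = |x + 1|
Substitute x = -2 into the relation:
x = -2: LHS = |(-2) - 1| = |-3| = 3, RHS = |(-2) + 1| = |-1| = 1; 3 = 1 — FAILS

Since the claim fails at x = -2, this value is a counterexample.

Answer: Yes, x = -2 is a counterexample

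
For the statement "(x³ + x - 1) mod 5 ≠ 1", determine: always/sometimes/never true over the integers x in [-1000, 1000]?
Holds at x = 0: LHS = (0³ + 0 - 1) mod 5 = (-1) mod 5 = 4; 4 ≠ 1 — holds
Fails at x = 1: LHS = (1³ + 1 - 1) mod 5 = 1 mod 5 = 1; 1 ≠ 1 — FAILS
It is satisfied by some integers in the range but not all.

Answer: Sometimes true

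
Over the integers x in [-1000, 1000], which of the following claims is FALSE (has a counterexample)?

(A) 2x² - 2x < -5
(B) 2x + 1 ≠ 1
(A) x = 0: LHS = 2·0² - 2·0 = 0; 0 < -5 — FAILS
(B) x = 0: LHS = 2·0 + 1 = 1; 1 ≠ 1 — FAILS

Answer: Both A and B are false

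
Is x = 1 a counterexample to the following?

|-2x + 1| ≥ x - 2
Substitute x = 1 into the relation:
x = 1: LHS = |-2·1 + 1| = |-1| = 1, RHS = 1 - 2 = -1; 1 ≥ -1 — holds

The relation holds at x = 1, so it is not a counterexample.

Answer: No, x = 1 is not a counterexample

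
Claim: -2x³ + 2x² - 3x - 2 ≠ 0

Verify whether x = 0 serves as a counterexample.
Substitute x = 0 into the relation:
x = 0: LHS = -2·0³ + 2·0² - 3·0 - 2 = -2; -2 ≠ 0 — holds

The relation holds at x = 0, so it is not a counterexample.

Answer: No, x = 0 is not a counterexample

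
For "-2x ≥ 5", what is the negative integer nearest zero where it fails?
Testing negative integers from -1 downward:
x = -1: LHS = -2·(-1) = 2; 2 ≥ 5 — FAILS  ← closest negative counterexample to 0

Answer: x = -1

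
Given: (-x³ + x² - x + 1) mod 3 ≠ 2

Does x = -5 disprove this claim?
Substitute x = -5 into the relation:
x = -5: LHS = (-(-5)³ + (-5)² - (-5) + 1) mod 3 = 156 mod 3 = 0; 0 ≠ 2 — holds

The relation holds at x = -5, so it is not a counterexample.

Answer: No, x = -5 is not a counterexample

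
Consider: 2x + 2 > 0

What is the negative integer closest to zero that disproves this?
Testing negative integers from -1 downward:
x = -1: LHS = 2·(-1) + 2 = 0; 0 > 0 — FAILS  ← closest negative counterexample to 0

Answer: x = -1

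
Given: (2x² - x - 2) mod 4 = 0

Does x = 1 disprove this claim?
Substitute x = 1 into the relation:
x = 1: LHS = (2·1² - 1 - 2) mod 4 = (-1) mod 4 = 3; 3 = 0 — FAILS

Since the claim fails at x = 1, this value is a counterexample.

Answer: Yes, x = 1 is a counterexample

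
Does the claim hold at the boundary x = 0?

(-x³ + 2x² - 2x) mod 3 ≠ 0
x = 0: LHS = (-0³ + 2·0² - 2·0) mod 3 = 0 mod 3 = 0; 0 ≠ 0 — FAILS

The relation fails at x = 0, so x = 0 is a counterexample.

Answer: No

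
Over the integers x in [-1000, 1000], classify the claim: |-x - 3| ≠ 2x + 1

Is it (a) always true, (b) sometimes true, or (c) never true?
Holds at x = 0: LHS = |-0 - 3| = |-3| = 3, RHS = 2·0 + 1 = 1; 3 ≠ 1 — holds
Fails at x = 2: LHS = |-2 - 3| = |-5| = 5, RHS = 2·2 + 1 = 5; 5 ≠ 5 — FAILS
It is satisfied by some integers in the range but not all.

Answer: Sometimes true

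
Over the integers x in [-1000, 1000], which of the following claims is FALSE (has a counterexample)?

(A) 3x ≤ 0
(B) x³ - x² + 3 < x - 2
(A) x = 1: LHS = 3·1 = 3; 3 ≤ 0 — FAILS
(B) x = 0: LHS = 0³ - 0² + 3 = 3, RHS = 0 - 2 = -2; 3 < -2 — FAILS

Answer: Both A and B are false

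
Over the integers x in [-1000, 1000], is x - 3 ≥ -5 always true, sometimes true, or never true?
Holds at x = 0: LHS = 0 - 3 = -3; -3 ≥ -5 — holds
Fails at x = -3: LHS = (-3) - 3 = -6; -6 ≥ -5 — FAILS
It is satisfied by some integers in the range but not all.

Answer: Sometimes true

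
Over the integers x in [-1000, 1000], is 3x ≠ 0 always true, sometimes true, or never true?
Holds at x = 1: LHS = 3·1 = 3; 3 ≠ 0 — holds
Fails at x = 0: LHS = 3·0 = 0; 0 ≠ 0 — FAILS
It is satisfied by some integers in the range but not all.

Answer: Sometimes true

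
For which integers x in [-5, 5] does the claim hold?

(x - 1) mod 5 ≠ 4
Holds for: {-4, -3, -2, -1, 1, 2, 3, 4}
Fails for: {-5, 0, 5}

Answer: {-4, -3, -2, -1, 1, 2, 3, 4}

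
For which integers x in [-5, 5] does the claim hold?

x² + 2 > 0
Over all integers in [-5, 5], LHS − RHS is smallest at x = 0, where it equals 2:
x = 0: LHS = 0² + 2 = 2; 2 > 0 — holds
At the ends of the range:
x = -5: LHS = (-5)² + 2 = 27; 27 > 0 — holds
x = 5: LHS = 5² + 2 = 27; 27 > 0 — holds
Hence LHS − RHS is never zero or negative, i.e. LHS > RHS throughout, so the relation holds for every integer in [-5, 5].

Answer: All integers in [-5, 5]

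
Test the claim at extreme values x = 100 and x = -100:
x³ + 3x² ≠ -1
x = 100: LHS = 100³ + 3·100² = 1030000; 1030000 ≠ -1 — holds
x = -100: LHS = (-100)³ + 3·(-100)² = -970000; -970000 ≠ -1 — holds

Answer: Yes, holds for both x = 100 and x = -100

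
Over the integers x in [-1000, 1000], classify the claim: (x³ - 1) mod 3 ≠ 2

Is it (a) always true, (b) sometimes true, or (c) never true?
Holds at x = 1: LHS = (1³ - 1) mod 3 = 0 mod 3 = 0; 0 ≠ 2 — holds
Fails at x = 0: LHS = (0³ - 1) mod 3 = (-1) mod 3 = 2; 2 ≠ 2 — FAILS
It is satisfied by some integers in the range but not all.

Answer: Sometimes true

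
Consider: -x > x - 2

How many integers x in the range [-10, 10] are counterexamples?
Counterexamples in [-10, 10]: {1, 2, 3, 4, 5, 6, 7, 8, 9, 10}.

Counting them gives 10 values.

Answer: 10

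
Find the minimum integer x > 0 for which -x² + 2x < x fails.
Testing positive integers:
x = 1: LHS = -1² + 2·1 = 1; 1 < 1 — FAILS  ← smallest positive counterexample

Answer: x = 1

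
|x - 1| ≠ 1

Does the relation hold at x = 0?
x = 0: LHS = |0 - 1| = |-1| = 1; 1 ≠ 1 — FAILS

The relation fails at x = 0, so x = 0 is a counterexample.

Answer: No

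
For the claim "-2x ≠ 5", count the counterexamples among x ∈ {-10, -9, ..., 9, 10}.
Track d = LHS − RHS over the integers in [-10, 10]. Equality would need d = 0, but d changes sign only between consecutive integers, jumping over 0:
x = -3: LHS = -2·(-3) = 6; 6 ≠ 5 — holds  (d = 1)
x = -2: LHS = -2·(-2) = 4; 4 ≠ 5 — holds  (d = -1)
Away from these crossings d keeps a constant sign, and checking every integer in [-10, 10] confirms d ≠ 0 throughout. Hence the two sides are never equal, so the relation holds for every integer in [-10, 10].

No counterexample appears in that range.

Answer: 0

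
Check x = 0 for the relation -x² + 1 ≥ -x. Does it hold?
x = 0: LHS = -0² + 1 = 1, RHS = -0 = 0; 1 ≥ 0 — holds

The relation is satisfied at x = 0.

Answer: Yes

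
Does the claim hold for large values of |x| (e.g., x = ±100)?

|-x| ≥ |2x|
x = 100: LHS = |-100| = 100, RHS = |2·100| = |200| = 200; 100 ≥ 200 — FAILS
x = -100: LHS = |-(-100)| = |100| = 100, RHS = |2·(-100)| = |-200| = 200; 100 ≥ 200 — FAILS

Answer: No, fails for both x = 100 and x = -100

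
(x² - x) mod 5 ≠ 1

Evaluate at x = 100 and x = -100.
x = 100: LHS = (100² - 100) mod 5 = 9900 mod 5 = 0; 0 ≠ 1 — holds
x = -100: LHS = ((-100)² - (-100)) mod 5 = 10100 mod 5 = 0; 0 ≠ 1 — holds

Answer: Yes, holds for both x = 100 and x = -100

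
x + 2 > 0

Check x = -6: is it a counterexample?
Substitute x = -6 into the relation:
x = -6: LHS = (-6) + 2 = -4; -4 > 0 — FAILS

Since the claim fails at x = -6, this value is a counterexample.

Answer: Yes, x = -6 is a counterexample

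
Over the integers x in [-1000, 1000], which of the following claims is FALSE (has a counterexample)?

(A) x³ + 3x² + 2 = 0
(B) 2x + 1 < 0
(A) x = 0: LHS = 0³ + 3·0² + 2 = 2; 2 = 0 — FAILS
(B) x = 0: LHS = 2·0 + 1 = 1; 1 < 0 — FAILS

Answer: Both A and B are false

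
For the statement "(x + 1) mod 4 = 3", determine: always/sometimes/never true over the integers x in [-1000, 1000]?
Holds at x = 2: LHS = (2 + 1) mod 4 = 3 mod 4 = 3; 3 = 3 — holds
Fails at x = 0: LHS = (0 + 1) mod 4 = 1 mod 4 = 1; 1 = 3 — FAILS
It is satisfied by some integers in the range but not all.

Answer: Sometimes true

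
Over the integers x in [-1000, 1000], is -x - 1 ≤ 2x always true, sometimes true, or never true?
Holds at x = 0: LHS = -0 - 1 = -1, RHS = 2·0 = 0; -1 ≤ 0 — holds
Fails at x = -1: LHS = -(-1) - 1 = 0, RHS = 2·(-1) = -2; 0 ≤ -2 — FAILS
It is satisfied by some integers in the range but not all.

Answer: Sometimes true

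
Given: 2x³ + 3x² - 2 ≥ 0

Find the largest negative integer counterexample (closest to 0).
Testing negative integers from -1 downward:
x = -1: LHS = 2·(-1)³ + 3·(-1)² - 2 = -1; -1 ≥ 0 — FAILS  ← closest negative counterexample to 0

Answer: x = -1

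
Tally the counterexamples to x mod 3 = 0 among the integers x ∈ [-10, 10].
Counterexamples in [-10, 10]: {-10, -8, -7, -5, -4, -2, -1, 1, 2, 4, 5, 7, 8, 10}.

Counting them gives 14 values.

Answer: 14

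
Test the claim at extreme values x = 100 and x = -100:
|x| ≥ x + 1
x = 100: LHS = |100| = 100, RHS = 100 + 1 = 101; 100 ≥ 101 — FAILS
x = -100: LHS = |-100| = 100, RHS = (-100) + 1 = -99; 100 ≥ -99 — holds

Answer: Partially: fails for x = 100, holds for x = -100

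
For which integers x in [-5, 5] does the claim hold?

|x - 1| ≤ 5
Holds for: {-4, -3, -2, -1, 0, 1, 2, 3, 4, 5}
Fails for: {-5}

Answer: {-4, -3, -2, -1, 0, 1, 2, 3, 4, 5}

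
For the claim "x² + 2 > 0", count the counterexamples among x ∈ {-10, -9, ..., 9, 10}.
Over all integers in [-10, 10], LHS − RHS is smallest at x = 0, where it equals 2:
x = 0: LHS = 0² + 2 = 2; 2 > 0 — holds
At the ends of the range:
x = -10: LHS = (-10)² + 2 = 102; 102 > 0 — holds
x = 10: LHS = 10² + 2 = 102; 102 > 0 — holds
Hence LHS − RHS is never zero or negative, i.e. LHS > RHS throughout, so the relation holds for every integer in [-10, 10].

No counterexample appears in that range.

Answer: 0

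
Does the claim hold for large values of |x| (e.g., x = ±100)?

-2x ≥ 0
x = 100: LHS = -2·100 = -200; -200 ≥ 0 — FAILS
x = -100: LHS = -2·(-100) = 200; 200 ≥ 0 — holds

Answer: Partially: fails for x = 100, holds for x = -100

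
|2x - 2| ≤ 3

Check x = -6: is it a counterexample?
Substitute x = -6 into the relation:
x = -6: LHS = |2·(-6) - 2| = |-14| = 14; 14 ≤ 3 — FAILS

Since the claim fails at x = -6, this value is a counterexample.

Answer: Yes, x = -6 is a counterexample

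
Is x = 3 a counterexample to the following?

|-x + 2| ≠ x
Substitute x = 3 into the relation:
x = 3: LHS = |-3 + 2| = |-1| = 1; 1 ≠ 3 — holds

The claim holds here, so x = 3 is not a counterexample. (A counterexample exists elsewhere, e.g. x = 1.)

Answer: No, x = 3 is not a counterexample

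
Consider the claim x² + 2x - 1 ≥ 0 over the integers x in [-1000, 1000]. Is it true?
The claim fails at x = 0:
x = 0: LHS = 0² + 2·0 - 1 = -1; -1 ≥ 0 — FAILS

Because a single integer refutes it, the statement is false.

Answer: False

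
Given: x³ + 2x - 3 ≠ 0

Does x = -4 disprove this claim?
Substitute x = -4 into the relation:
x = -4: LHS = (-4)³ + 2·(-4) - 3 = -75; -75 ≠ 0 — holds

The claim holds here, so x = -4 is not a counterexample. (A counterexample exists elsewhere, e.g. x = 1.)

Answer: No, x = -4 is not a counterexample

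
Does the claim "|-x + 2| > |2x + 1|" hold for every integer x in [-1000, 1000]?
The claim fails at x = 1:
x = 1: LHS = |-1 + 2| = |1| = 1, RHS = |2·1 + 1| = |3| = 3; 1 > 3 — FAILS

Because a single integer refutes it, the statement is false.

Answer: False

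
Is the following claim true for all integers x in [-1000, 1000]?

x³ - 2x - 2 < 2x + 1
The claim fails at x = -1:
x = -1: LHS = (-1)³ - 2·(-1) - 2 = -1, RHS = 2·(-1) + 1 = -1; -1 < -1 — FAILS

Because a single integer refutes it, the statement is false.

Answer: False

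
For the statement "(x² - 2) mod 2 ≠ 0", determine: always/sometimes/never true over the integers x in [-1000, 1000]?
Holds at x = 1: LHS = (1² - 2) mod 2 = (-1) mod 2 = 1; 1 ≠ 0 — holds
Fails at x = 0: LHS = (0² - 2) mod 2 = (-2) mod 2 = 0; 0 ≠ 0 — FAILS
It is satisfied by some integers in the range but not all.

Answer: Sometimes true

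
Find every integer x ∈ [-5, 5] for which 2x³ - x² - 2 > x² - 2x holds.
Holds for: {2, 3, 4, 5}
Fails for: {-5, -4, -3, -2, -1, 0, 1}

Answer: {2, 3, 4, 5}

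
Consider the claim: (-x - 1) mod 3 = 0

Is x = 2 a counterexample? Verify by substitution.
Substitute x = 2 into the relation:
x = 2: LHS = (-2 - 1) mod 3 = (-3) mod 3 = 0; 0 = 0 — holds

The claim holds here, so x = 2 is not a counterexample. (A counterexample exists elsewhere, e.g. x = 0.)

Answer: No, x = 2 is not a counterexample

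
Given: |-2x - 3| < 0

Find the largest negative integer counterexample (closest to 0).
Testing negative integers from -1 downward:
x = -1: LHS = |-2·(-1) - 3| = |-1| = 1; 1 < 0 — FAILS  ← closest negative counterexample to 0

Answer: x = -1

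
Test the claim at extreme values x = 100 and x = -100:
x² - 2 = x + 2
x = 100: LHS = 100² - 2 = 9998, RHS = 100 + 2 = 102; 9998 = 102 — FAILS
x = -100: LHS = (-100)² - 2 = 9998, RHS = (-100) + 2 = -98; 9998 = -98 — FAILS

Answer: No, fails for both x = 100 and x = -100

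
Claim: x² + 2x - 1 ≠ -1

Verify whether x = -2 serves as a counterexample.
Substitute x = -2 into the relation:
x = -2: LHS = (-2)² + 2·(-2) - 1 = -1; -1 ≠ -1 — FAILS

Since the claim fails at x = -2, this value is a counterexample.

Answer: Yes, x = -2 is a counterexample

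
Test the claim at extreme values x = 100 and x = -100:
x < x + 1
x = 100: RHS = 100 + 1 = 101; 100 < 101 — holds
x = -100: RHS = (-100) + 1 = -99; -100 < -99 — holds

Answer: Yes, holds for both x = 100 and x = -100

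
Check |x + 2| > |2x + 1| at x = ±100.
x = 100: LHS = |100 + 2| = |102| = 102, RHS = |2·100 + 1| = |201| = 201; 102 > 201 — FAILS
x = -100: LHS = |(-100) + 2| = |-98| = 98, RHS = |2·(-100) + 1| = |-199| = 199; 98 > 199 — FAILS

Answer: No, fails for both x = 100 and x = -100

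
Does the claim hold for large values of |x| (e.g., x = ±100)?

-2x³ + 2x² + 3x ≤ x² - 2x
x = 100: LHS = -2·100³ + 2·100² + 3·100 = -1979700, RHS = 100² - 2·100 = 9800; -1979700 ≤ 9800 — holds
x = -100: LHS = -2·(-100)³ + 2·(-100)² + 3·(-100) = 2019700, RHS = (-100)² - 2·(-100) = 10200; 2019700 ≤ 10200 — FAILS

Answer: Partially: holds for x = 100, fails for x = -100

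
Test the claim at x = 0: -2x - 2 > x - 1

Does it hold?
x = 0: LHS = -2·0 - 2 = -2, RHS = 0 - 1 = -1; -2 > -1 — FAILS

The relation fails at x = 0, so x = 0 is a counterexample.

Answer: No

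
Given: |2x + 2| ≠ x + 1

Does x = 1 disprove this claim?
Substitute x = 1 into the relation:
x = 1: LHS = |2·1 + 2| = |4| = 4, RHS = 1 + 1 = 2; 4 ≠ 2 — holds

The claim holds here, so x = 1 is not a counterexample. (A counterexample exists elsewhere, e.g. x = -1.)

Answer: No, x = 1 is not a counterexample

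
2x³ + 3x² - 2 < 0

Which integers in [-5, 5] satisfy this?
Holds for: {-5, -4, -3, -2, -1, 0}
Fails for: {1, 2, 3, 4, 5}

Answer: {-5, -4, -3, -2, -1, 0}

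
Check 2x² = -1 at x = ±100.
x = 100: LHS = 2·100² = 20000; 20000 = -1 — FAILS
x = -100: LHS = 2·(-100)² = 20000; 20000 = -1 — FAILS

Answer: No, fails for both x = 100 and x = -100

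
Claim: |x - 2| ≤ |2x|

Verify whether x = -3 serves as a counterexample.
Substitute x = -3 into the relation:
x = -3: LHS = |(-3) - 2| = |-5| = 5, RHS = |2·(-3)| = |-6| = 6; 5 ≤ 6 — holds

The claim holds here, so x = -3 is not a counterexample. (A counterexample exists elsewhere, e.g. x = 0.)

Answer: No, x = -3 is not a counterexample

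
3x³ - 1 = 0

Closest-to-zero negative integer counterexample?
Testing negative integers from -1 downward:
x = -1: LHS = 3·(-1)³ - 1 = -4; -4 = 0 — FAILS  ← closest negative counterexample to 0

Answer: x = -1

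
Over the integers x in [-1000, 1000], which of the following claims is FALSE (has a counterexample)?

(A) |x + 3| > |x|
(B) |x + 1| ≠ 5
(A) x = -2: LHS = |(-2) + 3| = |1| = 1, RHS = |-2| = 2; 1 > 2 — FAILS
(B) x = 4: LHS = |4 + 1| = |5| = 5; 5 ≠ 5 — FAILS

Answer: Both A and B are false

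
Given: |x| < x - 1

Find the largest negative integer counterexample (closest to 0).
Testing negative integers from -1 downward:
x = -1: LHS = |-1| = 1, RHS = (-1) - 1 = -2; 1 < -2 — FAILS  ← closest negative counterexample to 0

Answer: x = -1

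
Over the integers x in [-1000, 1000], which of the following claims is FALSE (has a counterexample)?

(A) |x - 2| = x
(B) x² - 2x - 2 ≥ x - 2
(A) x = 0: LHS = |0 - 2| = |-2| = 2; 2 = 0 — FAILS
(B) x = 1: LHS = 1² - 2·1 - 2 = -3, RHS = 1 - 2 = -1; -3 ≥ -1 — FAILS

Answer: Both A and B are false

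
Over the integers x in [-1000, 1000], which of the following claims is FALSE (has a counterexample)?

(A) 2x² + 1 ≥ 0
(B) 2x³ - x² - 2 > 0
(A) Over all integers in [-1000, 1000], LHS − RHS is smallest at x = 0, where it equals 1:
x = 0: LHS = 2·0² + 1 = 1; 1 ≥ 0 — holds
At the ends of the range:
x = -1000: LHS = 2·(-1000)² + 1 = 2000001; 2000001 ≥ 0 — holds
x = 1000: LHS = 2·1000² + 1 = 2000001; 2000001 ≥ 0 — holds
Hence LHS − RHS is never negative, i.e. LHS ≥ RHS throughout, so the relation holds for every integer in [-1000, 1000].

(B) x = 0: LHS = 2·0³ - 0² - 2 = -2; -2 > 0 — FAILS

Only (B) has a counterexample.

Answer: B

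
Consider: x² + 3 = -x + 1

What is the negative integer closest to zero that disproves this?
Testing negative integers from -1 downward:
x = -1: LHS = (-1)² + 3 = 4, RHS = -(-1) + 1 = 2; 4 = 2 — FAILS  ← closest negative counterexample to 0

Answer: x = -1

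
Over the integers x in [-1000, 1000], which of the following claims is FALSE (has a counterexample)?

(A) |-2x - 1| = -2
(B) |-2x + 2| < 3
(A) x = 0: LHS = |-2·0 - 1| = |-1| = 1; 1 = -2 — FAILS
(B) x = -1: LHS = |-2·(-1) + 2| = |4| = 4; 4 < 3 — FAILS

Answer: Both A and B are false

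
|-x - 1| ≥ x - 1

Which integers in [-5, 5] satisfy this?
Over all integers in [-5, 5], LHS − RHS is smallest at x = 0, where it equals 2:
x = 0: LHS = |-0 - 1| = |-1| = 1, RHS = 0 - 1 = -1; 1 ≥ -1 — holds
At the ends of the range:
x = -5: LHS = |-(-5) - 1| = |4| = 4, RHS = (-5) - 1 = -6; 4 ≥ -6 — holds
x = 5: LHS = |-5 - 1| = |-6| = 6, RHS = 5 - 1 = 4; 6 ≥ 4 — holds
Hence LHS − RHS is never negative, i.e. LHS ≥ RHS throughout, so the relation holds for every integer in [-5, 5].

Answer: All integers in [-5, 5]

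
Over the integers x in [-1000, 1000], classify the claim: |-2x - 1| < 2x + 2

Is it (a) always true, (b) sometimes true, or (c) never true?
Holds at x = 0: LHS = |-2·0 - 1| = |-1| = 1, RHS = 2·0 + 2 = 2; 1 < 2 — holds
Fails at x = -1: LHS = |-2·(-1) - 1| = |1| = 1, RHS = 2·(-1) + 2 = 0; 1 < 0 — FAILS
It is satisfied by some integers in the range but not all.

Answer: Sometimes true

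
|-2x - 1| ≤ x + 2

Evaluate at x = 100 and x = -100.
x = 100: LHS = |-2·100 - 1| = |-201| = 201, RHS = 100 + 2 = 102; 201 ≤ 102 — FAILS
x = -100: LHS = |-2·(-100) - 1| = |199| = 199, RHS = (-100) + 2 = -98; 199 ≤ -98 — FAILS

Answer: No, fails for both x = 100 and x = -100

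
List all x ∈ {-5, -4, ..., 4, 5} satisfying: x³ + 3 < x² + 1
Holds for: {-5, -4, -3, -2}
Fails for: {-1, 0, 1, 2, 3, 4, 5}

Answer: {-5, -4, -3, -2}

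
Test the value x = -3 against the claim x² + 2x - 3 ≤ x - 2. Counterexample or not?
Substitute x = -3 into the relation:
x = -3: LHS = (-3)² + 2·(-3) - 3 = 0, RHS = (-3) - 2 = -5; 0 ≤ -5 — FAILS

Since the claim fails at x = -3, this value is a counterexample.

Answer: Yes, x = -3 is a counterexample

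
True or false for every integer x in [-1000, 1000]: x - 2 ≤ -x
The claim fails at x = 2:
x = 2: LHS = 2 - 2 = 0; 0 ≤ -2 — FAILS

Because a single integer refutes it, the statement is false.

Answer: False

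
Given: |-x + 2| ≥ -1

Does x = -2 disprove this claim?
Substitute x = -2 into the relation:
x = -2: LHS = |-(-2) + 2| = |4| = 4; 4 ≥ -1 — holds

The relation holds at x = -2, so it is not a counterexample.

Answer: No, x = -2 is not a counterexample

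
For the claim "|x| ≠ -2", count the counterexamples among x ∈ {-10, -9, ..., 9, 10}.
An absolute value is never negative, so the left side is ≥ 0 for every x, while the right side is -2. Tightest case in [-10, 10] is x = 0:
x = 0: LHS = |0| = 0; 0 ≠ -2 — holds
Hence LHS − RHS is never 0, i.e. the two sides are never equal, so the relation holds for every integer in [-10, 10].

No counterexample appears in that range.

Answer: 0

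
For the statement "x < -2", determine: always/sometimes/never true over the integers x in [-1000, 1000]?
Holds at x = -3: -3 < -2 — holds
Fails at x = 0: 0 < -2 — FAILS
It is satisfied by some integers in the range but not all.

Answer: Sometimes true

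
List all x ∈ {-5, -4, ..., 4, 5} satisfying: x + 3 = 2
Holds for: {-1}
Fails for: {-5, -4, -3, -2, 0, 1, 2, 3, 4, 5}

Answer: {-1}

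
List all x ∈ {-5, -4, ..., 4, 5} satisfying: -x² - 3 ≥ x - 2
Over all integers in [-5, 5], LHS − RHS is largest at x = 0, where it equals -1:
x = 0: LHS = -0² - 3 = -3, RHS = 0 - 2 = -2; -3 ≥ -2 — FAILS
At the ends of the range:
x = -5: LHS = -(-5)² - 3 = -28, RHS = (-5) - 2 = -7; -28 ≥ -7 — FAILS
x = 5: LHS = -5² - 3 = -28, RHS = 5 - 2 = 3; -28 ≥ 3 — FAILS
Hence LHS − RHS is never zero or positive, i.e. LHS < RHS throughout, so the claimed relation (≥) fails for every integer in [-5, 5].

Answer: None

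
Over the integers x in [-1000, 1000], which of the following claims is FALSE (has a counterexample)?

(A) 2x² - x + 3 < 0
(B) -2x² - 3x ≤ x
(A) x = 0: LHS = 2·0² - 0 + 3 = 3; 3 < 0 — FAILS
(B) x = -1: LHS = -2·(-1)² - 3·(-1) = 1; 1 ≤ -1 — FAILS

Answer: Both A and B are false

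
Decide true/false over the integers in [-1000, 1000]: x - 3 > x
The claim fails at x = 0:
x = 0: LHS = 0 - 3 = -3; -3 > 0 — FAILS

Because a single integer refutes it, the statement is false.

Answer: False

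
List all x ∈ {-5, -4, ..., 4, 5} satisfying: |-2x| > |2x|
Over all integers in [-5, 5], LHS − RHS is largest at x = 0, where it equals 0:
x = 0: LHS = |-2·0| = |0| = 0, RHS = |2·0| = |0| = 0; 0 > 0 — FAILS
At the ends of the range:
x = -5: LHS = |-2·(-5)| = |10| = 10, RHS = |2·(-5)| = |-10| = 10; 10 > 10 — FAILS
x = 5: LHS = |-2·5| = |-10| = 10, RHS = |2·5| = |10| = 10; 10 > 10 — FAILS
Hence LHS − RHS is never positive, i.e. LHS ≤ RHS throughout, so the claimed relation (>) fails for every integer in [-5, 5].

Answer: None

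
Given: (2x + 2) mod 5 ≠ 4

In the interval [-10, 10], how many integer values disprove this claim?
Counterexamples in [-10, 10]: {-9, -4, 1, 6}.

Counting them gives 4 values.

Answer: 4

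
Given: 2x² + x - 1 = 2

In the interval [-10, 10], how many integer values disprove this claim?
Counterexamples in [-10, 10]: {-10, -9, -8, -7, -6, -5, -4, -3, -2, -1, 0, 2, 3, 4, 5, 6, 7, 8, 9, 10}.

Counting them gives 20 values.

Answer: 20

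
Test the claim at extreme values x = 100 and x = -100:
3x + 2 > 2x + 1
x = 100: LHS = 3·100 + 2 = 302, RHS = 2·100 + 1 = 201; 302 > 201 — holds
x = -100: LHS = 3·(-100) + 2 = -298, RHS = 2·(-100) + 1 = -199; -298 > -199 — FAILS

Answer: Partially: holds for x = 100, fails for x = -100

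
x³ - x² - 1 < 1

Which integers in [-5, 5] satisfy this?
Holds for: {-5, -4, -3, -2, -1, 0, 1}
Fails for: {2, 3, 4, 5}

Answer: {-5, -4, -3, -2, -1, 0, 1}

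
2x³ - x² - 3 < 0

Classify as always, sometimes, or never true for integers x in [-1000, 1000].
Holds at x = 0: LHS = 2·0³ - 0² - 3 = -3; -3 < 0 — holds
Fails at x = 2: LHS = 2·2³ - 2² - 3 = 9; 9 < 0 — FAILS
It is satisfied by some integers in the range but not all.

Answer: Sometimes true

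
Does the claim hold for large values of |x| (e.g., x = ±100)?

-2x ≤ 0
x = 100: LHS = -2·100 = -200; -200 ≤ 0 — holds
x = -100: LHS = -2·(-100) = 200; 200 ≤ 0 — FAILS

Answer: Partially: holds for x = 100, fails for x = -100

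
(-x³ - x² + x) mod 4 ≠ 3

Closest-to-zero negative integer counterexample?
Testing negative integers from -1 downward:
x = -1: LHS = (-(-1)³ - (-1)² + (-1)) mod 4 = (-1) mod 4 = 3; 3 ≠ 3 — FAILS  ← closest negative counterexample to 0

Answer: x = -1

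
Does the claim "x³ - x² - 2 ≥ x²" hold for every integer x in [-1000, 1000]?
The claim fails at x = 0:
x = 0: LHS = 0³ - 0² - 2 = -2, RHS = 0² = 0; -2 ≥ 0 — FAILS

Because a single integer refutes it, the statement is false.

Answer: False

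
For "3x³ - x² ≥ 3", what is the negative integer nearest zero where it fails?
Testing negative integers from -1 downward:
x = -1: LHS = 3·(-1)³ - (-1)² = -4; -4 ≥ 3 — FAILS  ← closest negative counterexample to 0

Answer: x = -1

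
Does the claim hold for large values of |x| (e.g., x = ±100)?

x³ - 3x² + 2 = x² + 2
x = 100: LHS = 100³ - 3·100² + 2 = 970002, RHS = 100² + 2 = 10002; 970002 = 10002 — FAILS
x = -100: LHS = (-100)³ - 3·(-100)² + 2 = -1029998, RHS = (-100)² + 2 = 10002; -1029998 = 10002 — FAILS

Answer: No, fails for both x = 100 and x = -100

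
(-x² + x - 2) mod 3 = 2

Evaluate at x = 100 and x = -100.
x = 100: LHS = (-100² + 100 - 2) mod 3 = (-9902) mod 3 = 1; 1 = 2 — FAILS
x = -100: LHS = (-(-100)² + (-100) - 2) mod 3 = (-10102) mod 3 = 2; 2 = 2 — holds

Answer: Partially: fails for x = 100, holds for x = -100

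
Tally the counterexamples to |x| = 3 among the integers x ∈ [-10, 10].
Counterexamples in [-10, 10]: {-10, -9, -8, -7, -6, -5, -4, -2, -1, 0, 1, 2, 4, 5, 6, 7, 8, 9, 10}.

Counting them gives 19 values.

Answer: 19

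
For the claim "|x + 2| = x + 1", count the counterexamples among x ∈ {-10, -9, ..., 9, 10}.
Counterexamples in [-10, 10]: {-10, -9, -8, -7, -6, -5, -4, -3, -2, -1, 0, 1, 2, 3, 4, 5, 6, 7, 8, 9, 10}.

Counting them gives 21 values.

Answer: 21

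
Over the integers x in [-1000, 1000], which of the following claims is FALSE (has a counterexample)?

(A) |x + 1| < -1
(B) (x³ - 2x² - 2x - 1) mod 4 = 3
(A) x = 0: LHS = |0 + 1| = |1| = 1; 1 < -1 — FAILS
(B) x = 1: LHS = (1³ - 2·1² - 2·1 - 1) mod 4 = (-4) mod 4 = 0; 0 = 3 — FAILS

Answer: Both A and B are false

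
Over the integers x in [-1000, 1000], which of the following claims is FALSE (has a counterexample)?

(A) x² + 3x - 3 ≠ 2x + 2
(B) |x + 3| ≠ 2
(A) Track d = LHS − RHS over the integers in [-1000, 1000]. Equality would need d = 0, but d changes sign only between consecutive integers, jumping over 0:
x = -3: LHS = (-3)² + 3·(-3) - 3 = -3, RHS = 2·(-3) + 2 = -4; -3 ≠ -4 — holds  (d = 1)
x = -2: LHS = (-2)² + 3·(-2) - 3 = -5, RHS = 2·(-2) + 2 = -2; -5 ≠ -2 — holds  (d = -3)
x = 1: LHS = 1² + 3·1 - 3 = 1, RHS = 2·1 + 2 = 4; 1 ≠ 4 — holds  (d = -3)
x = 2: LHS = 2² + 3·2 - 3 = 7, RHS = 2·2 + 2 = 6; 7 ≠ 6 — holds  (d = 1)
Away from these crossings d keeps a constant sign, and checking every integer in [-1000, 1000] confirms d ≠ 0 throughout. Hence the two sides are never equal, so the relation holds for every integer in [-1000, 1000].

(B) x = -1: LHS = |(-1) + 3| = |2| = 2; 2 ≠ 2 — FAILS

Only (B) has a counterexample.

Answer: B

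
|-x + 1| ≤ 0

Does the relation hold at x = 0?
x = 0: LHS = |-0 + 1| = |1| = 1; 1 ≤ 0 — FAILS

The relation fails at x = 0, so x = 0 is a counterexample.

Answer: No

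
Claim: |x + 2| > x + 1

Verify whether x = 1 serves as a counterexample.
Substitute x = 1 into the relation:
x = 1: LHS = |1 + 2| = |3| = 3, RHS = 1 + 1 = 2; 3 > 2 — holds

The relation holds at x = 1, so it is not a counterexample.

Answer: No, x = 1 is not a counterexample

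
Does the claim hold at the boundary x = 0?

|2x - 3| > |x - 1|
x = 0: LHS = |2·0 - 3| = |-3| = 3, RHS = |0 - 1| = |-1| = 1; 3 > 1 — holds

The relation is satisfied at x = 0.

Answer: Yes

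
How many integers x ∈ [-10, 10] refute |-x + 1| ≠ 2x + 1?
Counterexamples in [-10, 10]: {0}.

Counting them gives 1 values.

Answer: 1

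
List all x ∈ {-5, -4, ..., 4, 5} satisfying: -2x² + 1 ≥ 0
Holds for: {0}
Fails for: {-5, -4, -3, -2, -1, 1, 2, 3, 4, 5}

Answer: {0}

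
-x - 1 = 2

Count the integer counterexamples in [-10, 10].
Counterexamples in [-10, 10]: {-10, -9, -8, -7, -6, -5, -4, -2, -1, 0, 1, 2, 3, 4, 5, 6, 7, 8, 9, 10}.

Counting them gives 20 values.

Answer: 20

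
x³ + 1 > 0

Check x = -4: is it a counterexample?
Substitute x = -4 into the relation:
x = -4: LHS = (-4)³ + 1 = -63; -63 > 0 — FAILS

Since the claim fails at x = -4, this value is a counterexample.

Answer: Yes, x = -4 is a counterexample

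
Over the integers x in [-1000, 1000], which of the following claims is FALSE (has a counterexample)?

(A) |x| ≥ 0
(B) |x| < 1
(A) An absolute value is never negative, so the left side is ≥ 0 for every x, while the right side is 0. Tightest case in [-1000, 1000] is x = 0:
x = 0: LHS = |0| = 0; 0 ≥ 0 — holds
Hence LHS − RHS is never negative, i.e. LHS ≥ RHS throughout, so the relation holds for every integer in [-1000, 1000].

(B) x = 1: LHS = |1| = 1; 1 < 1 — FAILS

Only (B) has a counterexample.

Answer: B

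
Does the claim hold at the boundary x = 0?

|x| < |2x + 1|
x = 0: LHS = |0| = 0, RHS = |2·0 + 1| = |1| = 1; 0 < 1 — holds

The relation is satisfied at x = 0.

Answer: Yes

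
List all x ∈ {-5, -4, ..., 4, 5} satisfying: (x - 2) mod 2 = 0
Holds for: {-4, -2, 0, 2, 4}
Fails for: {-5, -3, -1, 1, 3, 5}

Answer: {-4, -2, 0, 2, 4}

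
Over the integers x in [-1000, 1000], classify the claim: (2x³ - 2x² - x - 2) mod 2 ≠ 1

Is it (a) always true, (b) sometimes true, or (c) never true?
Holds at x = 0: LHS = (2·0³ - 2·0² - 0 - 2) mod 2 = (-2) mod 2 = 0; 0 ≠ 1 — holds
Fails at x = 1: LHS = (2·1³ - 2·1² - 1 - 2) mod 2 = (-3) mod 2 = 1; 1 ≠ 1 — FAILS
It is satisfied by some integers in the range but not all.

Answer: Sometimes true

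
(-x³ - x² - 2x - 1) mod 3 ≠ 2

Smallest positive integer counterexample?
Testing positive integers:
x = 1: LHS = (-1³ - 1² - 2·1 - 1) mod 3 = (-5) mod 3 = 1; 1 ≠ 2 — holds
x = 2: LHS = (-2³ - 2² - 2·2 - 1) mod 3 = (-17) mod 3 = 1; 1 ≠ 2 — holds
x = 3: LHS = (-3³ - 3² - 2·3 - 1) mod 3 = (-43) mod 3 = 2; 2 ≠ 2 — FAILS  ← smallest positive counterexample

Answer: x = 3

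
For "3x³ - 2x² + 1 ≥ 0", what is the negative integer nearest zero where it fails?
Testing negative integers from -1 downward:
x = -1: LHS = 3·(-1)³ - 2·(-1)² + 1 = -4; -4 ≥ 0 — FAILS  ← closest negative counterexample to 0

Answer: x = -1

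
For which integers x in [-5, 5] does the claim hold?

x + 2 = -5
Over all integers in [-5, 5], LHS − RHS is always positive; it is smallest at x = -5, where it equals 2:
x = -5: LHS = (-5) + 2 = -3; -3 = -5 — FAILS
At the ends of the range:
x = 5: LHS = 5 + 2 = 7; 7 = -5 — FAILS
Hence LHS − RHS is never 0, i.e. the two sides are never equal, so the claimed relation (=) fails for every integer in [-5, 5].

Answer: None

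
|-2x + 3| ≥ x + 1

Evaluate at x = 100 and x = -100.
x = 100: LHS = |-2·100 + 3| = |-197| = 197, RHS = 100 + 1 = 101; 197 ≥ 101 — holds
x = -100: LHS = |-2·(-100) + 3| = |203| = 203, RHS = (-100) + 1 = -99; 203 ≥ -99 — holds

Answer: Yes, holds for both x = 100 and x = -100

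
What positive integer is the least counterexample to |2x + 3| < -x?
Testing positive integers:
x = 1: LHS = |2·1 + 3| = |5| = 5; 5 < -1 — FAILS  ← smallest positive counterexample

Answer: x = 1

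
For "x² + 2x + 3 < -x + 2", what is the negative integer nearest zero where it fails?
Testing negative integers from -1 downward:
x = -1: LHS = (-1)² + 2·(-1) + 3 = 2, RHS = -(-1) + 2 = 3; 2 < 3 — holds
x = -2: LHS = (-2)² + 2·(-2) + 3 = 3, RHS = -(-2) + 2 = 4; 3 < 4 — holds
x = -3: LHS = (-3)² + 2·(-3) + 3 = 6, RHS = -(-3) + 2 = 5; 6 < 5 — FAILS  ← closest negative counterexample to 0

Answer: x = -3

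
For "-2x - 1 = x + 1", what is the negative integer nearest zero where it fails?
Testing negative integers from -1 downward:
x = -1: LHS = -2·(-1) - 1 = 1, RHS = (-1) + 1 = 0; 1 = 0 — FAILS  ← closest negative counterexample to 0

Answer: x = -1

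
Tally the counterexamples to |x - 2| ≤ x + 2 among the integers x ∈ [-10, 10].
Counterexamples in [-10, 10]: {-10, -9, -8, -7, -6, -5, -4, -3, -2, -1}.

Counting them gives 10 values.

Answer: 10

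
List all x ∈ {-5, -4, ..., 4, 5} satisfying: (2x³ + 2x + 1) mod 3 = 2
Holds for: {-5, -2, 1, 4}
Fails for: {-4, -3, -1, 0, 2, 3, 5}

Answer: {-5, -2, 1, 4}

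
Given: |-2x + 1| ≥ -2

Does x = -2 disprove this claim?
Substitute x = -2 into the relation:
x = -2: LHS = |-2·(-2) + 1| = |5| = 5; 5 ≥ -2 — holds

The relation holds at x = -2, so it is not a counterexample.

Answer: No, x = -2 is not a counterexample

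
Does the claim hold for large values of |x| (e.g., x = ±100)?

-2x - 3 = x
x = 100: LHS = -2·100 - 3 = -203; -203 = 100 — FAILS
x = -100: LHS = -2·(-100) - 3 = 197; 197 = -100 — FAILS

Answer: No, fails for both x = 100 and x = -100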